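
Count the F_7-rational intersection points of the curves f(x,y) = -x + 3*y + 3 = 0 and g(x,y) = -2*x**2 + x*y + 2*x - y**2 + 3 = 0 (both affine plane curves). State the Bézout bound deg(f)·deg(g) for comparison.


Common zeros: ∅; count = 0; Bézout bound = 2.

deg(f) = 1, deg(g) = 2, so Bézout bound = 2.
Scan x ∈ F_7. For each x, list the y ∈ F_7 with f(x, y) ≡ 0 and those with g(x, y) ≡ 0 (mod 7); the common zeros in that column are the intersection.
  x = 0: f ≡ 0 at y ∈ {6}; g ≡ 0 at y ∈ ∅; common: ∅.
  x = 1: f ≡ 0 at y ∈ {4}; g ≡ 0 at y ∈ ∅; common: ∅.
  x = 2: f ≡ 0 at y ∈ {2}; g ≡ 0 at y ∈ {1}; common: ∅.
  x = 3: f ≡ 0 at y ∈ {0}; g ≡ 0 at y ∈ {1, 2}; common: ∅.
  x = 4: f ≡ 0 at y ∈ {5}; g ≡ 0 at y ∈ {0, 4}; common: ∅.
  x = 5: f ≡ 0 at y ∈ {3}; g ≡ 0 at y ∈ ∅; common: ∅.
  x = 6: f ≡ 0 at y ∈ {1}; g ≡ 0 at y ∈ {2, 4}; common: ∅.
Collecting: common zeros = ∅, so the count is 0.
Comparison with the Bézout bound: 0 ≤ 2 = deg(f)·deg(g), as expected for curves with no common component (the affine F_7-count falls short of the bound because intersections may lie at infinity, over extension fields, or carry multiplicity).


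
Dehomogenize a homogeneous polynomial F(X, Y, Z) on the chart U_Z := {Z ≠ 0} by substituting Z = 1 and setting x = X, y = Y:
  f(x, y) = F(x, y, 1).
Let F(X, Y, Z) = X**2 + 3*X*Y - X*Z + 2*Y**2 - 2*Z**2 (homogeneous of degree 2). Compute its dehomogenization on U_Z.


f(x, y) = x**2 + 3*x*y - x + 2*y**2 - 2

On U_Z we set Z = 1. Each monomial c·X^i·Y^j·Z^k in F becomes c·x^i·y^j·1^k = c·x^i·y^j.
Substituting Z = 1: F(X, Y, 1) = x**2 + 3*x*y - x + 2*y**2 - 2.
Note: deg(f) ≤ deg(F) = 2; strict inequality happens when F is divisible by Z (lost terms).


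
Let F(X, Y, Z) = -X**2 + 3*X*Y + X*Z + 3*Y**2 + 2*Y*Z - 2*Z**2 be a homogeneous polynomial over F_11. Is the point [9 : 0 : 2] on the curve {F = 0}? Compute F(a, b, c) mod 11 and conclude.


F(9,0,2) ≡ 6 (mod 11); P is NOT on the curve.

Evaluate F(9, 0, 2) term-by-term (mod 11).
  -X**2 ↦ -1·81·1·1 = -81
  3*X*Y ↦ 3·9·0·1 = 0
  X*Z ↦ 1·9·1·2 = 18
  3*Y**2 ↦ 3·1·0·1 = 0
  2*Y*Z ↦ 2·1·0·2 = 0
  -2*Z**2 ↦ -2·1·1·4 = -8
Sum: F(9, 0, 2) = (-81) + (0) + (18) + (0) + (0) + (-8) = -71.
Reducing mod 11: -71 ≡ 6 (mod 11).
Since F(a, b, c) ≡ 6 ≠ 0 (mod 11), P does NOT lie on the curve.


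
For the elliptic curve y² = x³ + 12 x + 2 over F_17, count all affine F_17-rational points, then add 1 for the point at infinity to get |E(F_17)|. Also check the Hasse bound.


Affine points = {(0, 6), (0, 11), (1, 7), (1, 10), (2, 0), (5, 0), (6, 1), (6, 16), (7, 2), (7, 15), (8, 7), (8, 10), (10, 0), (12, 2), (12, 15), (13, 3), (13, 14), (15, 2), (15, 15)}; affine count = 19; |E(F_17)| = 20.

Discriminant check: Δ ∝ 4a³ + 27b² = 4·12³ + 27·2² = 4·1728 + 27·4 ≡ 16 (mod 17). Nonzero ⇒ E is nonsingular.
For each x ∈ F_17, compute rhs = x³ + 12·x + 2 mod 17, then count y ∈ F_17 with y² ≡ rhs.
  x = 0: rhs = 2, matching y values: 6, 11 (2 points).
  x = 1: rhs = 15, matching y values: 7, 10 (2 points).
  x = 2: rhs = 0, matching y values: 0 (1 points).
  x = 3: rhs = 14, matching y values: none (0 points).
  x = 4: rhs = 12, matching y values: none (0 points).
  x = 5: rhs = 0, matching y values: 0 (1 points).
  x = 6: rhs = 1, matching y values: 1, 16 (2 points).
  x = 7: rhs = 4, matching y values: 2, 15 (2 points).
  x = 8: rhs = 15, matching y values: 7, 10 (2 points).
  x = 9: rhs = 6, matching y values: none (0 points).
  x = 10: rhs = 0, matching y values: 0 (1 points).
  x = 11: rhs = 3, matching y values: none (0 points).
  x = 12: rhs = 4, matching y values: 2, 15 (2 points).
  x = 13: rhs = 9, matching y values: 3, 14 (2 points).
  x = 14: rhs = 7, matching y values: none (0 points).
  x = 15: rhs = 4, matching y values: 2, 15 (2 points).
  x = 16: rhs = 6, matching y values: none (0 points).
Total affine count: 19.
Full point count |E(F_17)| = 19 + 1 = 20.
Hasse bound: |20 − (17+1)| = |2| = 2 ≤ 2√17 ≈ 8.2462 ✓.


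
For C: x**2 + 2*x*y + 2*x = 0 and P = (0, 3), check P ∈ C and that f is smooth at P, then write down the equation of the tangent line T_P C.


Tangent line at P: 8*x = 0.

Step 1: f(0, 3) = 0, so P lies on C.
Step 2: partial derivatives
  f_x(x, y) = 2*x + 2*y + 2, f_y(x, y) = 2*x.
  f_x(P) = 8, f_y(P) = 0 (gradient nonzero, so P is smooth).
Step 3: tangent line at P: 8·(x − 0) + 0·(y − 3) = 0.
Expanding: 8*x = 0.


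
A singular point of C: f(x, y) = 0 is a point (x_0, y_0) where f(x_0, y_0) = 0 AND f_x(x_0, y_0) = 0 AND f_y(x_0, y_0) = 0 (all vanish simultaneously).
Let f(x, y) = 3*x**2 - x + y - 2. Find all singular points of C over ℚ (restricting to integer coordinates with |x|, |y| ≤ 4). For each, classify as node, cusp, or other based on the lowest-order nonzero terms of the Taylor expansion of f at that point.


No singular points in the scanned grid; C is smooth there.

Compute partial derivatives:
  f_x = 6*x - 1.
  f_y = 1.
f_y = 1 is a nonzero constant, so f_y never vanishes: no point (x, y) can satisfy f = f_x = f_y = 0. In particular no (x, y) ∈ {−4, ..., 4}² is singular; the curve is smooth.


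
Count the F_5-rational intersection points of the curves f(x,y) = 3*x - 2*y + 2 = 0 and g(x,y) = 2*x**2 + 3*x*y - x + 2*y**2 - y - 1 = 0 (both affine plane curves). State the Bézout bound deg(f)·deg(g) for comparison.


Common zeros: {(0, 1), (1, 0)}; count = 2; Bézout bound = 2.

deg(f) = 1, deg(g) = 2, so Bézout bound = 2.
Scan x ∈ F_5. For each x, list the y ∈ F_5 with f(x, y) ≡ 0 and those with g(x, y) ≡ 0 (mod 5); the common zeros in that column are the intersection.
  x = 0: f ≡ 0 at y ∈ {1}; g ≡ 0 at y ∈ {1, 2}; common: {1}.
  x = 1: f ≡ 0 at y ∈ {0}; g ≡ 0 at y ∈ {0, 4}; common: {0}.
  x = 2: f ≡ 0 at y ∈ {4}; g ≡ 0 at y ∈ {0}; common: ∅.
  x = 3: f ≡ 0 at y ∈ {3}; g ≡ 0 at y ∈ ∅; common: ∅.
  x = 4: f ≡ 0 at y ∈ {2}; g ≡ 0 at y ∈ {1}; common: ∅.
Collecting: common zeros = {(0, 1), (1, 0)}, so the count is 2.
Comparison with the Bézout bound: 2 ≤ 2 = deg(f)·deg(g), as expected for curves with no common component (the bound is attained).


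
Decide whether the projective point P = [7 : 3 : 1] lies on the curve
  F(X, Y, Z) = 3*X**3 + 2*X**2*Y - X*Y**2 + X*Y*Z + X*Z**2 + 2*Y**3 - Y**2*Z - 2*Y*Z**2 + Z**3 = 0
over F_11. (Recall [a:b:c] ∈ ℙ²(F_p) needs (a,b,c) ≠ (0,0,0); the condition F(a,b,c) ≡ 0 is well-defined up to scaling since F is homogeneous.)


F(7,3,1) ≡ 8 (mod 11); P is NOT on the curve.

Evaluate F(7, 3, 1) term-by-term (mod 11).
  3*X**3 ↦ 3·343·1·1 = 1029
  2*X**2*Y ↦ 2·49·3·1 = 294
  -X*Y**2 ↦ -1·7·9·1 = -63
  X*Y*Z ↦ 1·7·3·1 = 21
  X*Z**2 ↦ 1·7·1·1 = 7
  2*Y**3 ↦ 2·1·27·1 = 54
  -Y**2*Z ↦ -1·1·9·1 = -9
  -2*Y*Z**2 ↦ -2·1·3·1 = -6
  Z**3 ↦ 1·1·1·1 = 1
Sum: F(7, 3, 1) = (1029) + (294) + (-63) + (21) + (7) + (54) + (-9) + (-6) + (1) = 1328.
Reducing mod 11: 1328 ≡ 8 (mod 11).
Since F(a, b, c) ≡ 8 ≠ 0 (mod 11), P does NOT lie on the curve.


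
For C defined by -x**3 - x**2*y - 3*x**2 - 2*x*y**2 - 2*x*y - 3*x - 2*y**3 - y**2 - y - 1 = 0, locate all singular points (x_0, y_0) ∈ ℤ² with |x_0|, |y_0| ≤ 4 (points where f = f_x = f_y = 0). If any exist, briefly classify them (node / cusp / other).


Singular points: {(-1, 0)}; classification: cusp.

Compute partial derivatives:
  f_x = -3*x**2 - 2*x*y - 6*x - 2*y**2 - 2*y - 3.
  f_y = -x**2 - 4*x*y - 2*x - 6*y**2 - 2*y - 1.
Scan x_0 ∈ {−4, ..., 4}. For each x_0, f_y(x_0, y) is a polynomial in y; find its integer roots y ∈ {−4, ..., 4}, then test f_x and f at those candidates.
  x = -4: f_y(-4, y) = -6*y**2 + 14*y - 9; no integer root y with |y| ≤ 4.
  x = -3: f_y(-3, y) = -6*y**2 + 10*y - 4; vanishes at y ∈ {1}. (-3, 1): f_x = -10 ≠ 0.
  x = -2: f_y(-2, y) = -6*y**2 + 6*y - 1; no integer root y with |y| ≤ 4.
  x = -1: f_y(-1, y) = -6*y**2 + 2*y; vanishes at y ∈ {0}. (-1, 0): f_x = 0, f = 0 — SINGULAR.
  x = 0: f_y(0, y) = -6*y**2 - 2*y - 1; no integer root y with |y| ≤ 4.
  x = 1: f_y(1, y) = -6*y**2 - 6*y - 4; no integer root y with |y| ≤ 4.
  x = 2: f_y(2, y) = -6*y**2 - 10*y - 9; no integer root y with |y| ≤ 4.
  x = 3: f_y(3, y) = -6*y**2 - 14*y - 16; no integer root y with |y| ≤ 4.
  x = 4: f_y(4, y) = -6*y**2 - 18*y - 25; no integer root y with |y| ≤ 4.
Only singular point on the grid: (-1, 0).
Classify: substitute x = -1 + u, y = 0 + v and expand: f = -u**3 - u**2*v - 2*u*v**2 - 2*v**3 + v**2.
No constant or linear terms (consistent with a singular point). Quadratic part: v**2. Cubic part: -u**3 - u**2*v - 2*u*v**2 - 2*v**3.
The quadratic part v**2 is a perfect square, so there is a single (double) tangent line v = 0, i.e. y = 0. Restricting the cubic part to that line (v = 0) leaves -u**3 ≠ 0, so f is not divisible by v and the branch is v² ≈ u**3 to lowest order — this is a cusp.
Classification: cusp.


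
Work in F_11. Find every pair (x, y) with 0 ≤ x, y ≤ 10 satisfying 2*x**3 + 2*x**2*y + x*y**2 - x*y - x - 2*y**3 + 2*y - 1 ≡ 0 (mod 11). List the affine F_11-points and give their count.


Affine F_11-points: {(0, 4), (0, 9), (1, 0), (1, 7), (1, 10), (3, 9), (4, 10), (5, 7), (7, 4), (7, 6), (7, 10), (9, 7), (10, 1), (10, 6), (10, 9)}; count = 15.

For each of the 121 pairs (x, y) ∈ F_11², evaluate f(x, y) mod 11. Record the zeros.
  x = 0: [0↦10, 1↦10, 2↦9, 3↦6, 4↦0, 5↦1, 6↦8, 7↦9, 8↦3, 9↦0, 10↦10]  zeros at y ∈ {4, 9}
  x = 1: [0↦0, 1↦2, 2↦5, 3↦8, 4↦10, 5↦10, 6↦7, 7↦0, 8↦10, 9↦3, 10↦0]  zeros at y ∈ {0, 7, 10}
  x = 2: [0↦2, 1↦10, 2↦10, 3↦1, 4↦4, 5↦7, 6↦9, 7↦9, 8↦6, 9↦10, 10↦9]  zeros at y ∈ ∅
  x = 3: [0↦6, 1↦2, 2↦3, 3↦8, 4↦5, 5↦4, 6↦4, 7↦4, 8↦3, 9↦0, 10↦5]  zeros at y ∈ {9}
  x = 4: [0↦2, 1↦1, 2↦7, 3↦8, 4↦3, 5↦2, 6↦4, 7↦8, 8↦2, 9↦7, 10↦0]  zeros at y ∈ {10}
  x = 5: [0↦2, 1↦8, 2↦1, 3↦2, 4↦10, 5↦2, 6↦10, 7↦0, 8↦4, 9↦10, 10↦6]  zeros at y ∈ {7}
  x = 6: [0↦7, 1↦2, 2↦8, 3↦2, 4↦5, 5↦5, 6↦1, 7↦3, 8↦10, 9↦10, 10↦2]  zeros at y ∈ ∅
  x = 7: [0↦7, 1↦6, 2↦7, 3↦9, 4↦0, 5↦1, 6↦0, 7↦7, 8↦10, 9↦8, 10↦0]  zeros at y ∈ {4, 6, 10}
  x = 8: [0↦3, 1↦10, 2↦10, 3↦2, 4↦7, 5↦2, 6↦8, 7↦2, 8↦5, 9↦5, 10↦1]  zeros at y ∈ ∅
  x = 9: [0↦7, 1↦4, 2↦7, 3↦4, 4↦5, 5↦9, 6↦4, 7↦0, 8↦7, 9↦2, 10↦6]  zeros at y ∈ {7}
  x = 10: [0↦9, 1↦0, 2↦10, 3↦5, 4↦6, 5↦1, 6↦0, 7↦2, 8↦6, 9↦0, 10↦5]  zeros at y ∈ {1, 6, 9}
Collecting zeros: affine points = {(0, 4), (0, 9), (1, 0), (1, 7), (1, 10), (3, 9), (4, 10), (5, 7), (7, 4), (7, 6), (7, 10), (9, 7), (10, 1), (10, 6), (10, 9)}.
Total count |C(F_11)_aff| = 15.


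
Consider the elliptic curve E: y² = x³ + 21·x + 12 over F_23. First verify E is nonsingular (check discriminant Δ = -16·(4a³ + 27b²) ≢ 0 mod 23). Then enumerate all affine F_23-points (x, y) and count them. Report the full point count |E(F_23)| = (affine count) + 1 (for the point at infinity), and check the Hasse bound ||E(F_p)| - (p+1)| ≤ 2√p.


Affine points = {(0, 9), (0, 14), (2, 4), (2, 19), (5, 9), (5, 14), (6, 3), (6, 20), (8, 5), (8, 18), (10, 7), (10, 16), (18, 9), (18, 14), (19, 5), (19, 18), (21, 10), (21, 13), (22, 6), (22, 17)}; affine count = 20; |E(F_23)| = 21.

Discriminant check: Δ ∝ 4a³ + 27b² = 4·21³ + 27·12² = 4·9261 + 27·144 ≡ 15 (mod 23). Nonzero ⇒ E is nonsingular.
For each x ∈ F_23, compute rhs = x³ + 21·x + 12 mod 23, then count y ∈ F_23 with y² ≡ rhs.
  x = 0: rhs = 12, matching y values: 9, 14 (2 points).
  x = 1: rhs = 11, matching y values: none (0 points).
  x = 2: rhs = 16, matching y values: 4, 19 (2 points).
  x = 3: rhs = 10, matching y values: none (0 points).
  x = 4: rhs = 22, matching y values: none (0 points).
  x = 5: rhs = 12, matching y values: 9, 14 (2 points).
  x = 6: rhs = 9, matching y values: 3, 20 (2 points).
  x = 7: rhs = 19, matching y values: none (0 points).
  x = 8: rhs = 2, matching y values: 5, 18 (2 points).
  x = 9: rhs = 10, matching y values: none (0 points).
  x = 10: rhs = 3, matching y values: 7, 16 (2 points).
  x = 11: rhs = 10, matching y values: none (0 points).
  x = 12: rhs = 14, matching y values: none (0 points).
  x = 13: rhs = 21, matching y values: none (0 points).
  x = 14: rhs = 14, matching y values: none (0 points).
  x = 15: rhs = 22, matching y values: none (0 points).
  x = 16: rhs = 5, matching y values: none (0 points).
  x = 17: rhs = 15, matching y values: none (0 points).
  x = 18: rhs = 12, matching y values: 9, 14 (2 points).
  x = 19: rhs = 2, matching y values: 5, 18 (2 points).
  x = 20: rhs = 14, matching y values: none (0 points).
  x = 21: rhs = 8, matching y values: 10, 13 (2 points).
  x = 22: rhs = 13, matching y values: 6, 17 (2 points).
Total affine count: 20.
Full point count |E(F_23)| = 20 + 1 = 21.
Hasse bound: |21 − (23+1)| = |-3| = 3 ≤ 2√23 ≈ 9.5917 ✓.


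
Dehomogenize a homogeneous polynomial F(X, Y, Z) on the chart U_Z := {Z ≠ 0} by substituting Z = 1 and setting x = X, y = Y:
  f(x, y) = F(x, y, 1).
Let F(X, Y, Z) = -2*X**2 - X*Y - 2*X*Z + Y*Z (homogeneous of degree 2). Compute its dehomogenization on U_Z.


f(x, y) = -2*x**2 - x*y - 2*x + y

On U_Z we set Z = 1. Each monomial c·X^i·Y^j·Z^k in F becomes c·x^i·y^j·1^k = c·x^i·y^j.
Substituting Z = 1: F(X, Y, 1) = -2*x**2 - x*y - 2*x + y.
Note: deg(f) ≤ deg(F) = 2; strict inequality happens when F is divisible by Z (lost terms).


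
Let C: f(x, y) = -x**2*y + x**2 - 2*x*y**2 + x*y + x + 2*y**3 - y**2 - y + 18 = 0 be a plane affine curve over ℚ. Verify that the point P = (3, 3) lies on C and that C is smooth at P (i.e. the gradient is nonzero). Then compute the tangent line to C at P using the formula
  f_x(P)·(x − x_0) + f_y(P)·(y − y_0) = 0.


Tangent line at P: -26*x + 5*y + 63 = 0.

Step 1: f(3, 3) = 0, so P lies on C.
Step 2: partial derivatives
  f_x(x, y) = -2*x*y + 2*x - 2*y**2 + y + 1, f_y(x, y) = -x**2 - 4*x*y + x + 6*y**2 - 2*y - 1.
  f_x(P) = -26, f_y(P) = 5 (gradient nonzero, so P is smooth).
Step 3: tangent line at P: -26·(x − 3) + 5·(y − 3) = 0.
Expanding: -26*x + 5*y + 63 = 0.


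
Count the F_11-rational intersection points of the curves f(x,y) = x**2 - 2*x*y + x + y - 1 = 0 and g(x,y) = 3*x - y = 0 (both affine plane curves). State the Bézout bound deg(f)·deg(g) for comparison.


Common zeros: ∅; count = 0; Bézout bound = 2.

deg(f) = 2, deg(g) = 1, so Bézout bound = 2.
Scan x ∈ F_11. For each x, list the y ∈ F_11 with f(x, y) ≡ 0 and those with g(x, y) ≡ 0 (mod 11); the common zeros in that column are the intersection.
  x = 0: f ≡ 0 at y ∈ {1}; g ≡ 0 at y ∈ {0}; common: ∅.
  x = 1: f ≡ 0 at y ∈ {1}; g ≡ 0 at y ∈ {3}; common: ∅.
  x = 2: f ≡ 0 at y ∈ {9}; g ≡ 0 at y ∈ {6}; common: ∅.
  x = 3: f ≡ 0 at y ∈ {0}; g ≡ 0 at y ∈ {9}; common: ∅.
  x = 4: f ≡ 0 at y ∈ {9}; g ≡ 0 at y ∈ {1}; common: ∅.
  x = 5: f ≡ 0 at y ∈ {2}; g ≡ 0 at y ∈ {4}; common: ∅.
  x = 6: f ≡ 0 at y ∈ ∅; g ≡ 0 at y ∈ {7}; common: ∅.
  x = 7: f ≡ 0 at y ∈ {0}; g ≡ 0 at y ∈ {10}; common: ∅.
  x = 8: f ≡ 0 at y ∈ {4}; g ≡ 0 at y ∈ {2}; common: ∅.
  x = 9: f ≡ 0 at y ∈ {2}; g ≡ 0 at y ∈ {5}; common: ∅.
  x = 10: f ≡ 0 at y ∈ {4}; g ≡ 0 at y ∈ {8}; common: ∅.
Collecting: common zeros = ∅, so the count is 0.
Comparison with the Bézout bound: 0 ≤ 2 = deg(f)·deg(g), as expected for curves with no common component (the affine F_11-count falls short of the bound because intersections may lie at infinity, over extension fields, or carry multiplicity).


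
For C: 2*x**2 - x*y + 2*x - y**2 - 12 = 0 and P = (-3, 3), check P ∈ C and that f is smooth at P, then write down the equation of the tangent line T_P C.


Tangent line at P: -13*x - 3*y - 30 = 0.

Step 1: f(-3, 3) = 0, so P lies on C.
Step 2: partial derivatives
  f_x(x, y) = 4*x - y + 2, f_y(x, y) = -x - 2*y.
  f_x(P) = -13, f_y(P) = -3 (gradient nonzero, so P is smooth).
Step 3: tangent line at P: -13·(x − -3) + -3·(y − 3) = 0.
Expanding: -13*x - 3*y - 30 = 0.


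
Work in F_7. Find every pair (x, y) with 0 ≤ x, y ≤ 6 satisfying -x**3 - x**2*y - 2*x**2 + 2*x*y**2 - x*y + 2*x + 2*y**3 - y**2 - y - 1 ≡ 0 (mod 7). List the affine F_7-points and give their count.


Affine F_7-points: {(1, 6), (4, 3), (4, 5), (4, 6), (5, 5)}; count = 5.

For each of the 49 pairs (x, y) ∈ F_7², evaluate f(x, y) mod 7. Record the zeros.
  x = 0: [0↦6, 1↦6, 2↦2, 3↦6, 4↦2, 5↦2, 6↦4]  zeros at y ∈ ∅
  x = 1: [0↦5, 1↦5, 2↦5, 3↦3, 4↦4, 5↦6, 6↦0]  zeros at y ∈ {6}
  x = 2: [0↦1, 1↦6, 2↦1, 3↦5, 4↦2, 5↦4, 6↦2]  zeros at y ∈ ∅
  x = 3: [0↦2, 1↦3, 2↦5, 3↦6, 4↦4, 5↦4, 6↦4]  zeros at y ∈ ∅
  x = 4: [0↦2, 1↦4, 2↦4, 3↦0, 4↦4, 5↦0, 6↦0]  zeros at y ∈ {3, 5, 6}
  x = 5: [0↦2, 1↦3, 2↦6, 3↦2, 4↦3, 5↦0, 6↦5]  zeros at y ∈ {5}
  x = 6: [0↦3, 1↦1, 2↦5, 3↦6, 4↦2, 5↦5, 6↦6]  zeros at y ∈ ∅
Collecting zeros: affine points = {(1, 6), (4, 3), (4, 5), (4, 6), (5, 5)}.
Total count |C(F_7)_aff| = 5.


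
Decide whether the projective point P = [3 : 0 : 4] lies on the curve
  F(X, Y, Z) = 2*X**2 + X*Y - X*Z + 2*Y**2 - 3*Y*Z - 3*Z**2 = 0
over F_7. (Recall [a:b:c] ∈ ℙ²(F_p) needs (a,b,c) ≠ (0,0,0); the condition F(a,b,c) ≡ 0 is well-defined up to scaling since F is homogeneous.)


F(3,0,4) ≡ 0 (mod 7); P is on the curve.

Evaluate F(3, 0, 4) term-by-term (mod 7).
  2*X**2 ↦ 2·9·1·1 = 18
  X*Y ↦ 1·3·0·1 = 0
  -X*Z ↦ -1·3·1·4 = -12
  2*Y**2 ↦ 2·1·0·1 = 0
  -3*Y*Z ↦ -3·1·0·4 = 0
  -3*Z**2 ↦ -3·1·1·16 = -48
Sum: F(3, 0, 4) = (18) + (0) + (-12) + (0) + (0) + (-48) = -42.
Reducing mod 7: -42 ≡ 0 (mod 7).
Since F(a, b, c) ≡ 0 (mod 7), P lies on the curve.


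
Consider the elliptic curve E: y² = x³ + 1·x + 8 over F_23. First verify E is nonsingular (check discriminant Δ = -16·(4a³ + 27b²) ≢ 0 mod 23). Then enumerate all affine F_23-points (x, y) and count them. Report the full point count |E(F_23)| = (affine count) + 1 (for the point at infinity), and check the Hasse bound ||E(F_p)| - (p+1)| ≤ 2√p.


Affine points = {(0, 10), (0, 13), (2, 8), (2, 15), (5, 0), (6, 0), (7, 6), (7, 17), (10, 11), (10, 12), (11, 4), (11, 19), (12, 0), (14, 11), (14, 12), (16, 7), (16, 16), (17, 4), (17, 19), (18, 4), (18, 19), (19, 3), (19, 20), (20, 1), (20, 22), (22, 11), (22, 12)}; affine count = 27; |E(F_23)| = 28.

Discriminant check: Δ ∝ 4a³ + 27b² = 4·1³ + 27·8² = 4·1 + 27·64 ≡ 7 (mod 23). Nonzero ⇒ E is nonsingular.
For each x ∈ F_23, compute rhs = x³ + 1·x + 8 mod 23, then count y ∈ F_23 with y² ≡ rhs.
  x = 0: rhs = 8, matching y values: 10, 13 (2 points).
  x = 1: rhs = 10, matching y values: none (0 points).
  x = 2: rhs = 18, matching y values: 8, 15 (2 points).
  x = 3: rhs = 15, matching y values: none (0 points).
  x = 4: rhs = 7, matching y values: none (0 points).
  x = 5: rhs = 0, matching y values: 0 (1 points).
  x = 6: rhs = 0, matching y values: 0 (1 points).
  x = 7: rhs = 13, matching y values: 6, 17 (2 points).
  x = 8: rhs = 22, matching y values: none (0 points).
  x = 9: rhs = 10, matching y values: none (0 points).
  x = 10: rhs = 6, matching y values: 11, 12 (2 points).
  x = 11: rhs = 16, matching y values: 4, 19 (2 points).
  x = 12: rhs = 0, matching y values: 0 (1 points).
  x = 13: rhs = 10, matching y values: none (0 points).
  x = 14: rhs = 6, matching y values: 11, 12 (2 points).
  x = 15: rhs = 17, matching y values: none (0 points).
  x = 16: rhs = 3, matching y values: 7, 16 (2 points).
  x = 17: rhs = 16, matching y values: 4, 19 (2 points).
  x = 18: rhs = 16, matching y values: 4, 19 (2 points).
  x = 19: rhs = 9, matching y values: 3, 20 (2 points).
  x = 20: rhs = 1, matching y values: 1, 22 (2 points).
  x = 21: rhs = 21, matching y values: none (0 points).
  x = 22: rhs = 6, matching y values: 11, 12 (2 points).
Total affine count: 27.
Full point count |E(F_23)| = 27 + 1 = 28.
Hasse bound: |28 − (23+1)| = |4| = 4 ≤ 2√23 ≈ 9.5917 ✓.


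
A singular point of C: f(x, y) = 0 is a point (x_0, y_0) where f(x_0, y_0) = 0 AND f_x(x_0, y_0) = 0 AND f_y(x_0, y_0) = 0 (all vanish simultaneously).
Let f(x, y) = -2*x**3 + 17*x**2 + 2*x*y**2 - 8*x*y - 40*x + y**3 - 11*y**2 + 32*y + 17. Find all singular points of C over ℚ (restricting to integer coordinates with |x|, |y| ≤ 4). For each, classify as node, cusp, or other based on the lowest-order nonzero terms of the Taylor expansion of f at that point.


Singular points: {(3, 2)}; classification: node.

Compute partial derivatives:
  f_x = -6*x**2 + 34*x + 2*y**2 - 8*y - 40.
  f_y = 4*x*y - 8*x + 3*y**2 - 22*y + 32.
Scan x_0 ∈ {−4, ..., 4}. For each x_0, f_y(x_0, y) is a polynomial in y; find its integer roots y ∈ {−4, ..., 4}, then test f_x and f at those candidates.
  x = -4: f_y(-4, y) = 3*y**2 - 38*y + 64; vanishes at y ∈ {2}. (-4, 2): f_x = -280 ≠ 0.
  x = -3: f_y(-3, y) = 3*y**2 - 34*y + 56; vanishes at y ∈ {2}. (-3, 2): f_x = -204 ≠ 0.
  x = -2: f_y(-2, y) = 3*y**2 - 30*y + 48; vanishes at y ∈ {2}. (-2, 2): f_x = -140 ≠ 0.
  x = -1: f_y(-1, y) = 3*y**2 - 26*y + 40; vanishes at y ∈ {2}. (-1, 2): f_x = -88 ≠ 0.
  x = 0: f_y(0, y) = 3*y**2 - 22*y + 32; vanishes at y ∈ {2}. (0, 2): f_x = -48 ≠ 0.
  x = 1: f_y(1, y) = 3*y**2 - 18*y + 24; vanishes at y ∈ {2, 4}. (1, 2): f_x = -20 ≠ 0; (1, 4): f_x = -12 ≠ 0.
  x = 2: f_y(2, y) = 3*y**2 - 14*y + 16; vanishes at y ∈ {2}. (2, 2): f_x = -4 ≠ 0.
  x = 3: f_y(3, y) = 3*y**2 - 10*y + 8; vanishes at y ∈ {2}. (3, 2): f_x = 0, f = 0 — SINGULAR.
  x = 4: f_y(4, y) = 3*y**2 - 6*y; vanishes at y ∈ {0, 2}. (4, 0): f_x = 0 but f = 1 ≠ 0; (4, 2): f_x = -8 ≠ 0.
Only singular point on the grid: (3, 2).
Classify: substitute x = 3 + u, y = 2 + v and expand: f = -2*u**3 - u**2 + 2*u*v**2 + v**3 + v**2.
No constant or linear terms (consistent with a singular point). Quadratic part: -u**2 + v**2. Cubic part: -2*u**3 + 2*u*v**2 + v**3.
The quadratic part v**2 - u**2 = (v − u)(v + u) splits into two distinct linear factors, so there are two distinct tangent lines y − 2 = ±(x − 3) — this is a node (ordinary double point).
Classification: node.


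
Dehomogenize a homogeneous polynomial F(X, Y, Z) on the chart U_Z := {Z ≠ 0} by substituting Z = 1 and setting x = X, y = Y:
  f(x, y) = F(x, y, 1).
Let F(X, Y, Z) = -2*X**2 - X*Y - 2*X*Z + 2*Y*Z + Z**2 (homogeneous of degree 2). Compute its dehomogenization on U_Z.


f(x, y) = -2*x**2 - x*y - 2*x + 2*y + 1

On U_Z we set Z = 1. Each monomial c·X^i·Y^j·Z^k in F becomes c·x^i·y^j·1^k = c·x^i·y^j.
Substituting Z = 1: F(X, Y, 1) = -2*x**2 - x*y - 2*x + 2*y + 1.
Note: deg(f) ≤ deg(F) = 2; strict inequality happens when F is divisible by Z (lost terms).


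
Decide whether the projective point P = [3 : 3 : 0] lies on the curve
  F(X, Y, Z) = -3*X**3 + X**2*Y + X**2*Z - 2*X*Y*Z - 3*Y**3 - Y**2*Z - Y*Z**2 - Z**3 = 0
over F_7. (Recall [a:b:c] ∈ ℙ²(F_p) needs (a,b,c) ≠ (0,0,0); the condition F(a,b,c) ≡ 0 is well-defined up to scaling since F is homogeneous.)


F(3,3,0) ≡ 5 (mod 7); P is NOT on the curve.

Evaluate F(3, 3, 0) term-by-term (mod 7).
  -3*X**3 ↦ -3·27·1·1 = -81
  X**2*Y ↦ 1·9·3·1 = 27
  X**2*Z ↦ 1·9·1·0 = 0
  -2*X*Y*Z ↦ -2·3·3·0 = 0
  -3*Y**3 ↦ -3·1·27·1 = -81
  -Y**2*Z ↦ -1·1·9·0 = 0
  -Y*Z**2 ↦ -1·1·3·0 = 0
  -Z**3 ↦ -1·1·1·0 = 0
Sum: F(3, 3, 0) = (-81) + (27) + (0) + (0) + (-81) + (0) + (0) + (0) = -135.
Reducing mod 7: -135 ≡ 5 (mod 7).
Since F(a, b, c) ≡ 5 ≠ 0 (mod 7), P does NOT lie on the curve.


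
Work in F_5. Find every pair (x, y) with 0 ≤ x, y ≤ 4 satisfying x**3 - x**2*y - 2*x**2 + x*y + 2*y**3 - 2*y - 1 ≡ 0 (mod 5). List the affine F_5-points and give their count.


Affine F_5-points: {(1, 2)}; count = 1.

For each of the 25 pairs (x, y) ∈ F_5², evaluate f(x, y) mod 5. Record the zeros.
  x = 0: [0↦4, 1↦4, 2↦1, 3↦2, 4↦4]  zeros at y ∈ ∅
  x = 1: [0↦3, 1↦3, 2↦0, 3↦1, 4↦3]  zeros at y ∈ {2}
  x = 2: [0↦4, 1↦2, 2↦2, 3↦1, 4↦1]  zeros at y ∈ ∅
  x = 3: [0↦3, 1↦2, 2↦3, 3↦3, 4↦4]  zeros at y ∈ ∅
  x = 4: [0↦1, 1↦4, 2↦4, 3↦3, 4↦3]  zeros at y ∈ ∅
Collecting zeros: affine points = {(1, 2)}.
Total count |C(F_5)_aff| = 1.


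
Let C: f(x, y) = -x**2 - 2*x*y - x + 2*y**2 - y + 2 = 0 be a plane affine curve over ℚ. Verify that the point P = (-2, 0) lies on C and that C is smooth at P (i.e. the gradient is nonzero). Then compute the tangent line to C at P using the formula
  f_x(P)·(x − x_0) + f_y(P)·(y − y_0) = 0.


Tangent line at P: 3*x + 3*y + 6 = 0.

Step 1: f(-2, 0) = 0, so P lies on C.
Step 2: partial derivatives
  f_x(x, y) = -2*x - 2*y - 1, f_y(x, y) = -2*x + 4*y - 1.
  f_x(P) = 3, f_y(P) = 3 (gradient nonzero, so P is smooth).
Step 3: tangent line at P: 3·(x − -2) + 3·(y − 0) = 0.
Expanding: 3*x + 3*y + 6 = 0.


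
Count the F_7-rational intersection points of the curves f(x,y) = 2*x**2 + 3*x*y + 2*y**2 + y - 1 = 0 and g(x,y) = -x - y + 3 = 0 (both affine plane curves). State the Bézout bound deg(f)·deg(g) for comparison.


Common zeros: ∅; count = 0; Bézout bound = 2.

deg(f) = 2, deg(g) = 1, so Bézout bound = 2.
Scan x ∈ F_7. For each x, list the y ∈ F_7 with f(x, y) ≡ 0 and those with g(x, y) ≡ 0 (mod 7); the common zeros in that column are the intersection.
  x = 0: f ≡ 0 at y ∈ {4, 6}; g ≡ 0 at y ∈ {3}; common: ∅.
  x = 1: f ≡ 0 at y ∈ {1, 4}; g ≡ 0 at y ∈ {2}; common: ∅.
  x = 2: f ≡ 0 at y ∈ {0}; g ≡ 0 at y ∈ {1}; common: ∅.
  x = 3: f ≡ 0 at y ∈ ∅; g ≡ 0 at y ∈ {0}; common: ∅.
  x = 4: f ≡ 0 at y ∈ ∅; g ≡ 0 at y ∈ {6}; common: ∅.
  x = 5: f ≡ 0 at y ∈ {0, 6}; g ≡ 0 at y ∈ {5}; common: ∅.
  x = 6: f ≡ 0 at y ∈ ∅; g ≡ 0 at y ∈ {4}; common: ∅.
Collecting: common zeros = ∅, so the count is 0.
Comparison with the Bézout bound: 0 ≤ 2 = deg(f)·deg(g), as expected for curves with no common component (the affine F_7-count falls short of the bound because intersections may lie at infinity, over extension fields, or carry multiplicity).


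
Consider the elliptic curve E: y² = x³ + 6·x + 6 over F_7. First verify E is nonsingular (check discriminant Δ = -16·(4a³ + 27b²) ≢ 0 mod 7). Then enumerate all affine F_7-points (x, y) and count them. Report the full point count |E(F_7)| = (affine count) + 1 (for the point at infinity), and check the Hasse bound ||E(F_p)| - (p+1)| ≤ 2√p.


Affine points = {(3, 3), (3, 4), (5, 0)}; affine count = 3; |E(F_7)| = 4.

Discriminant check: Δ ∝ 4a³ + 27b² = 4·6³ + 27·6² = 4·216 + 27·36 ≡ 2 (mod 7). Nonzero ⇒ E is nonsingular.
For each x ∈ F_7, compute rhs = x³ + 6·x + 6 mod 7, then count y ∈ F_7 with y² ≡ rhs.
  x = 0: rhs = 6, matching y values: none (0 points).
  x = 1: rhs = 6, matching y values: none (0 points).
  x = 2: rhs = 5, matching y values: none (0 points).
  x = 3: rhs = 2, matching y values: 3, 4 (2 points).
  x = 4: rhs = 3, matching y values: none (0 points).
  x = 5: rhs = 0, matching y values: 0 (1 points).
  x = 6: rhs = 6, matching y values: none (0 points).
Total affine count: 3.
Full point count |E(F_7)| = 3 + 1 = 4.
Hasse bound: |4 − (7+1)| = |-4| = 4 ≤ 2√7 ≈ 5.2915 ✓.


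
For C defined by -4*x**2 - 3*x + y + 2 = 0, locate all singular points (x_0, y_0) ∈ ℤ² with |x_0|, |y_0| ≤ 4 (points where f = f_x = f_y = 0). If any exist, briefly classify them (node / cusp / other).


No singular points in the scanned grid; C is smooth there.

Compute partial derivatives:
  f_x = -8*x - 3.
  f_y = 1.
f_y = 1 is a nonzero constant, so f_y never vanishes: no point (x, y) can satisfy f = f_x = f_y = 0. In particular no (x, y) ∈ {−4, ..., 4}² is singular; the curve is smooth.


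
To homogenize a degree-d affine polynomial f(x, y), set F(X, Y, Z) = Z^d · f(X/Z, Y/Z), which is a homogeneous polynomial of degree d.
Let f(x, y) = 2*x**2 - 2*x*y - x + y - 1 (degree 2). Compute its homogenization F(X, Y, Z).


F(X, Y, Z) = 2*X**2 - 2*X*Y - X*Z + Y*Z - Z**2

deg(f) = 2.
Substitute x = X/Z, y = Y/Z into f, then multiply by Z^2.
  monomial 2·x^2·y^0 ↦ 2·X^2·Y^0·Z^0.
  monomial -2·x^1·y^1 ↦ -2·X^1·Y^1·Z^0.
  monomial -1·x^1·y^0 ↦ -1·X^1·Y^0·Z^1.
  monomial 1·x^0·y^1 ↦ 1·X^0·Y^1·Z^1.
  monomial -1·x^0·y^0 ↦ -1·X^0·Y^0·Z^2.
Collecting: F(X, Y, Z) = 2*X**2 - 2*X*Y - X*Z + Y*Z - Z**2.


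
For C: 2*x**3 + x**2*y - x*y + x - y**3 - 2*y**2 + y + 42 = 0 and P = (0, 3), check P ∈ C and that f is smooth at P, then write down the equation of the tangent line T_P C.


Tangent line at P: -2*x - 38*y + 114 = 0.

Step 1: f(0, 3) = 0, so P lies on C.
Step 2: partial derivatives
  f_x(x, y) = 6*x**2 + 2*x*y - y + 1, f_y(x, y) = x**2 - x - 3*y**2 - 4*y + 1.
  f_x(P) = -2, f_y(P) = -38 (gradient nonzero, so P is smooth).
Step 3: tangent line at P: -2·(x − 0) + -38·(y − 3) = 0.
Expanding: -2*x - 38*y + 114 = 0.


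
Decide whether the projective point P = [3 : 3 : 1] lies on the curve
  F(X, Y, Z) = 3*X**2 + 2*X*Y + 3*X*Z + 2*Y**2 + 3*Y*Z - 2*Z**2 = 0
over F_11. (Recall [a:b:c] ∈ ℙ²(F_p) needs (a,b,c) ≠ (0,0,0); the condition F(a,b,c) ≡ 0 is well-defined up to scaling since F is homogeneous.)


F(3,3,1) ≡ 2 (mod 11); P is NOT on the curve.

Evaluate F(3, 3, 1) term-by-term (mod 11).
  3*X**2 ↦ 3·9·1·1 = 27
  2*X*Y ↦ 2·3·3·1 = 18
  3*X*Z ↦ 3·3·1·1 = 9
  2*Y**2 ↦ 2·1·9·1 = 18
  3*Y*Z ↦ 3·1·3·1 = 9
  -2*Z**2 ↦ -2·1·1·1 = -2
Sum: F(3, 3, 1) = (27) + (18) + (9) + (18) + (9) + (-2) = 79.
Reducing mod 11: 79 ≡ 2 (mod 11).
Since F(a, b, c) ≡ 2 ≠ 0 (mod 11), P does NOT lie on the curve.


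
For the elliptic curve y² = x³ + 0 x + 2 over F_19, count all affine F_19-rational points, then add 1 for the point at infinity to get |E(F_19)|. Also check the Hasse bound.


Affine points = {(4, 3), (4, 16), (6, 3), (6, 16), (8, 1), (8, 18), (9, 3), (9, 16), (12, 1), (12, 18), (18, 1), (18, 18)}; affine count = 12; |E(F_19)| = 13.

Discriminant check: Δ ∝ 4a³ + 27b² = 4·0³ + 27·2² = 4·0 + 27·4 ≡ 13 (mod 19). Nonzero ⇒ E is nonsingular.
For each x ∈ F_19, compute rhs = x³ + 0·x + 2 mod 19, then count y ∈ F_19 with y² ≡ rhs.
  x = 0: rhs = 2, matching y values: none (0 points).
  x = 1: rhs = 3, matching y values: none (0 points).
  x = 2: rhs = 10, matching y values: none (0 points).
  x = 3: rhs = 10, matching y values: none (0 points).
  x = 4: rhs = 9, matching y values: 3, 16 (2 points).
  x = 5: rhs = 13, matching y values: none (0 points).
  x = 6: rhs = 9, matching y values: 3, 16 (2 points).
  x = 7: rhs = 3, matching y values: none (0 points).
  x = 8: rhs = 1, matching y values: 1, 18 (2 points).
  x = 9: rhs = 9, matching y values: 3, 16 (2 points).
  x = 10: rhs = 14, matching y values: none (0 points).
  x = 11: rhs = 3, matching y values: none (0 points).
  x = 12: rhs = 1, matching y values: 1, 18 (2 points).
  x = 13: rhs = 14, matching y values: none (0 points).
  x = 14: rhs = 10, matching y values: none (0 points).
  x = 15: rhs = 14, matching y values: none (0 points).
  x = 16: rhs = 13, matching y values: none (0 points).
  x = 17: rhs = 13, matching y values: none (0 points).
  x = 18: rhs = 1, matching y values: 1, 18 (2 points).
Total affine count: 12.
Full point count |E(F_19)| = 12 + 1 = 13.
Hasse bound: |13 − (19+1)| = |-7| = 7 ≤ 2√19 ≈ 8.7178 ✓.


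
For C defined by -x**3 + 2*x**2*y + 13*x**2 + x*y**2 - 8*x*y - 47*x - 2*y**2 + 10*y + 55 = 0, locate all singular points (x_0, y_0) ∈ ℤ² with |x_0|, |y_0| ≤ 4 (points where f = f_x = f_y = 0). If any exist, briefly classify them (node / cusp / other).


Singular points: {(3, -2)}; classification: cusp.

Compute partial derivatives:
  f_x = -3*x**2 + 4*x*y + 26*x + y**2 - 8*y - 47.
  f_y = 2*x**2 + 2*x*y - 8*x - 4*y + 10.
Scan x_0 ∈ {−4, ..., 4}. For each x_0, f_y(x_0, y) is a polynomial in y; find its integer roots y ∈ {−4, ..., 4}, then test f_x and f at those candidates.
  x = -4: f_y(-4, y) = 74 - 12*y; no integer root y with |y| ≤ 4.
  x = -3: f_y(-3, y) = 52 - 10*y; no integer root y with |y| ≤ 4.
  x = -2: f_y(-2, y) = 34 - 8*y; no integer root y with |y| ≤ 4.
  x = -1: f_y(-1, y) = 20 - 6*y; no integer root y with |y| ≤ 4.
  x = 0: f_y(0, y) = 10 - 4*y; no integer root y with |y| ≤ 4.
  x = 1: f_y(1, y) = 4 - 2*y; vanishes at y ∈ {2}. (1, 2): f_x = -28 ≠ 0.
  x = 2: f_y(2, y) = 2; no integer root y with |y| ≤ 4.
  x = 3: f_y(3, y) = 2*y + 4; vanishes at y ∈ {-2}. (3, -2): f_x = 0, f = 0 — SINGULAR.
  x = 4: f_y(4, y) = 4*y + 10; no integer root y with |y| ≤ 4.
Only singular point on the grid: (3, -2).
Classify: substitute x = 3 + u, y = -2 + v and expand: f = -u**3 + 2*u**2*v + u*v**2 + v**2.
No constant or linear terms (consistent with a singular point). Quadratic part: v**2. Cubic part: -u**3 + 2*u**2*v + u*v**2.
The quadratic part v**2 is a perfect square, so there is a single (double) tangent line v = 0, i.e. y = -2. Restricting the cubic part to that line (v = 0) leaves -u**3 ≠ 0, so f is not divisible by v and the branch is v² ≈ u**3 to lowest order — this is a cusp.
Classification: cusp.


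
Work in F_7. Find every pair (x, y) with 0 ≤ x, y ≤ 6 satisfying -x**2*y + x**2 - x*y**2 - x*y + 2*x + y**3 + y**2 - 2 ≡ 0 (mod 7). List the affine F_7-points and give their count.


Affine F_7-points: {(0, 1), (1, 1), (2, 1), (3, 1), (3, 3), (3, 5), (4, 1), (4, 4), (4, 5), (5, 1), (5, 2), (6, 1), (6, 3)}; count = 13.

For each of the 49 pairs (x, y) ∈ F_7², evaluate f(x, y) mod 7. Record the zeros.
  x = 0: [0↦5, 1↦0, 2↦3, 3↦6, 4↦1, 5↦1, 6↦5]  zeros at y ∈ {1}
  x = 1: [0↦1, 1↦0, 2↦5, 3↦1, 4↦1, 5↦4, 6↦2]  zeros at y ∈ {1}
  x = 2: [0↦6, 1↦0, 2↦5, 3↦6, 4↦2, 5↦6, 6↦3]  zeros at y ∈ {1}
  x = 3: [0↦6, 1↦0, 2↦3, 3↦0, 4↦4, 5↦0, 6↦1]  zeros at y ∈ {1, 3, 5}
  x = 4: [0↦1, 1↦0, 2↦6, 3↦4, 4↦0, 5↦0, 6↦3]  zeros at y ∈ {1, 4, 5}
  x = 5: [0↦5, 1↦0, 2↦0, 3↦4, 4↦4, 5↦6, 6↦2]  zeros at y ∈ {1, 2}
  x = 6: [0↦4, 1↦0, 2↦6, 3↦0, 4↦2, 5↦4, 6↦5]  zeros at y ∈ {1, 3}
Collecting zeros: affine points = {(0, 1), (1, 1), (2, 1), (3, 1), (3, 3), (3, 5), (4, 1), (4, 4), (4, 5), (5, 1), (5, 2), (6, 1), (6, 3)}.
Total count |C(F_7)_aff| = 13.


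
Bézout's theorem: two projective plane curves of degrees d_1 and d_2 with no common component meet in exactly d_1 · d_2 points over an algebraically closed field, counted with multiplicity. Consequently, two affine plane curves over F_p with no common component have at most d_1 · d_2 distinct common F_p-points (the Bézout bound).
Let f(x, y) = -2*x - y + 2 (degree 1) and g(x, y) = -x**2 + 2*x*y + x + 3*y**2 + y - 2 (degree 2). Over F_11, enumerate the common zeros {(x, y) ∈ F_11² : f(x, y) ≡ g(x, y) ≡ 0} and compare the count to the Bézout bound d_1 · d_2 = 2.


Common zeros: ∅; count = 0; Bézout bound = 2.

deg(f) = 1, deg(g) = 2, so Bézout bound = 2.
Scan x ∈ F_11. For each x, list the y ∈ F_11 with f(x, y) ≡ 0 and those with g(x, y) ≡ 0 (mod 11); the common zeros in that column are the intersection.
  x = 0: f ≡ 0 at y ∈ {2}; g ≡ 0 at y ∈ {8, 10}; common: ∅.
  x = 1: f ≡ 0 at y ∈ {0}; g ≡ 0 at y ∈ {5}; common: ∅.
  x = 2: f ≡ 0 at y ∈ {9}; g ≡ 0 at y ∈ ∅; common: ∅.
  x = 3: f ≡ 0 at y ∈ {7}; g ≡ 0 at y ∈ ∅; common: ∅.
  x = 4: f ≡ 0 at y ∈ {5}; g ≡ 0 at y ∈ ∅; common: ∅.
  x = 5: f ≡ 0 at y ∈ {3}; g ≡ 0 at y ∈ {0}; common: ∅.
  x = 6: f ≡ 0 at y ∈ {1}; g ≡ 0 at y ∈ {6, 8}; common: ∅.
  x = 7: f ≡ 0 at y ∈ {10}; g ≡ 0 at y ∈ {0, 6}; common: ∅.
  x = 8: f ≡ 0 at y ∈ {8}; g ≡ 0 at y ∈ ∅; common: ∅.
  x = 9: f ≡ 0 at y ∈ {6}; g ≡ 0 at y ∈ ∅; common: ∅.
  x = 10: f ≡ 0 at y ∈ {4}; g ≡ 0 at y ∈ {5, 10}; common: ∅.
Collecting: common zeros = ∅, so the count is 0.
Comparison with the Bézout bound: 0 ≤ 2 = deg(f)·deg(g), as expected for curves with no common component (the affine F_11-count falls short of the bound because intersections may lie at infinity, over extension fields, or carry multiplicity).


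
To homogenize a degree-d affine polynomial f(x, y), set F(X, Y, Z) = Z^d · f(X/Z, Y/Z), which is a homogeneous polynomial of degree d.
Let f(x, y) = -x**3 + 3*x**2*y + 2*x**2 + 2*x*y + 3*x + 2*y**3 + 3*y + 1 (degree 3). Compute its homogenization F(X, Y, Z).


F(X, Y, Z) = -X**3 + 3*X**2*Y + 2*X**2*Z + 2*X*Y*Z + 3*X*Z**2 + 2*Y**3 + 3*Y*Z**2 + Z**3

deg(f) = 3.
Substitute x = X/Z, y = Y/Z into f, then multiply by Z^3.
  monomial -1·x^3·y^0 ↦ -1·X^3·Y^0·Z^0.
  monomial 3·x^2·y^1 ↦ 3·X^2·Y^1·Z^0.
  monomial 2·x^2·y^0 ↦ 2·X^2·Y^0·Z^1.
  monomial 2·x^1·y^1 ↦ 2·X^1·Y^1·Z^1.
  monomial 3·x^1·y^0 ↦ 3·X^1·Y^0·Z^2.
  monomial 2·x^0·y^3 ↦ 2·X^0·Y^3·Z^0.
  monomial 3·x^0·y^1 ↦ 3·X^0·Y^1·Z^2.
  monomial 1·x^0·y^0 ↦ 1·X^0·Y^0·Z^3.
Collecting: F(X, Y, Z) = -X**3 + 3*X**2*Y + 2*X**2*Z + 2*X*Y*Z + 3*X*Z**2 + 2*Y**3 + 3*Y*Z**2 + Z**3.


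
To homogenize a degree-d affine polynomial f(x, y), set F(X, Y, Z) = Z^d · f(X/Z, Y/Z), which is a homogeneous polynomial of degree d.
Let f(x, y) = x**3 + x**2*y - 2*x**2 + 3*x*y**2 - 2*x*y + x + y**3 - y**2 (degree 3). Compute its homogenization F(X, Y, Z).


F(X, Y, Z) = X**3 + X**2*Y - 2*X**2*Z + 3*X*Y**2 - 2*X*Y*Z + X*Z**2 + Y**3 - Y**2*Z

deg(f) = 3.
Substitute x = X/Z, y = Y/Z into f, then multiply by Z^3.
  monomial 1·x^3·y^0 ↦ 1·X^3·Y^0·Z^0.
  monomial 1·x^2·y^1 ↦ 1·X^2·Y^1·Z^0.
  monomial -2·x^2·y^0 ↦ -2·X^2·Y^0·Z^1.
  monomial 3·x^1·y^2 ↦ 3·X^1·Y^2·Z^0.
  monomial -2·x^1·y^1 ↦ -2·X^1·Y^1·Z^1.
  monomial 1·x^1·y^0 ↦ 1·X^1·Y^0·Z^2.
  monomial 1·x^0·y^3 ↦ 1·X^0·Y^3·Z^0.
  monomial -1·x^0·y^2 ↦ -1·X^0·Y^2·Z^1.
Collecting: F(X, Y, Z) = X**3 + X**2*Y - 2*X**2*Z + 3*X*Y**2 - 2*X*Y*Z + X*Z**2 + Y**3 - Y**2*Z.


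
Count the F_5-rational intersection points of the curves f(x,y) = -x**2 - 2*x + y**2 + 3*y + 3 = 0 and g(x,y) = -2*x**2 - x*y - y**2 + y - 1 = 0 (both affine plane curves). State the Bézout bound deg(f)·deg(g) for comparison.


Common zeros: {(2, 2)}; count = 1; Bézout bound = 4.

deg(f) = 2, deg(g) = 2, so Bézout bound = 4.
Scan x ∈ F_5. For each x, list the y ∈ F_5 with f(x, y) ≡ 0 and those with g(x, y) ≡ 0 (mod 5); the common zeros in that column are the intersection.
  x = 0: f ≡ 0 at y ∈ ∅; g ≡ 0 at y ∈ ∅; common: ∅.
  x = 1: f ≡ 0 at y ∈ {0, 2}; g ≡ 0 at y ∈ ∅; common: ∅.
  x = 2: f ≡ 0 at y ∈ {0, 2}; g ≡ 0 at y ∈ {2}; common: {2}.
  x = 3: f ≡ 0 at y ∈ ∅; g ≡ 0 at y ∈ ∅; common: ∅.
  x = 4: f ≡ 0 at y ∈ ∅; g ≡ 0 at y ∈ ∅; common: ∅.
Collecting: common zeros = {(2, 2)}, so the count is 1.
Comparison with the Bézout bound: 1 ≤ 4 = deg(f)·deg(g), as expected for curves with no common component (the affine F_5-count falls short of the bound because intersections may lie at infinity, over extension fields, or carry multiplicity).


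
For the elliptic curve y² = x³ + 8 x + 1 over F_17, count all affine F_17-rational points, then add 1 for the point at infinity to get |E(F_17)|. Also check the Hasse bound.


Affine points = {(0, 1), (0, 16), (2, 5), (2, 12), (3, 1), (3, 16), (5, 8), (5, 9), (7, 3), (7, 14), (8, 4), (8, 13), (11, 3), (11, 14), (14, 1), (14, 16), (16, 3), (16, 14)}; affine count = 18; |E(F_17)| = 19.

Discriminant check: Δ ∝ 4a³ + 27b² = 4·8³ + 27·1² = 4·512 + 27·1 ≡ 1 (mod 17). Nonzero ⇒ E is nonsingular.
For each x ∈ F_17, compute rhs = x³ + 8·x + 1 mod 17, then count y ∈ F_17 with y² ≡ rhs.
  x = 0: rhs = 1, matching y values: 1, 16 (2 points).
  x = 1: rhs = 10, matching y values: none (0 points).
  x = 2: rhs = 8, matching y values: 5, 12 (2 points).
  x = 3: rhs = 1, matching y values: 1, 16 (2 points).
  x = 4: rhs = 12, matching y values: none (0 points).
  x = 5: rhs = 13, matching y values: 8, 9 (2 points).
  x = 6: rhs = 10, matching y values: none (0 points).
  x = 7: rhs = 9, matching y values: 3, 14 (2 points).
  x = 8: rhs = 16, matching y values: 4, 13 (2 points).
  x = 9: rhs = 3, matching y values: none (0 points).
  x = 10: rhs = 10, matching y values: none (0 points).
  x = 11: rhs = 9, matching y values: 3, 14 (2 points).
  x = 12: rhs = 6, matching y values: none (0 points).
  x = 13: rhs = 7, matching y values: none (0 points).
  x = 14: rhs = 1, matching y values: 1, 16 (2 points).
  x = 15: rhs = 11, matching y values: none (0 points).
  x = 16: rhs = 9, matching y values: 3, 14 (2 points).
Total affine count: 18.
Full point count |E(F_17)| = 18 + 1 = 19.
Hasse bound: |19 − (17+1)| = |1| = 1 ≤ 2√17 ≈ 8.2462 ✓.
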